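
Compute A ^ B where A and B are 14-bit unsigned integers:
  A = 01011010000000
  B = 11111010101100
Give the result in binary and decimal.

Apply ^ to each column (1 where bits differ):
  01011010000000
^ 11111010101100
----------------
  10100000101100

Answer: 10100000101100 (10284)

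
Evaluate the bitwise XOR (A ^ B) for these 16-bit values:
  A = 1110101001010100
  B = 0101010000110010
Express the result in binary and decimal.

Apply ^ to each column (1 where bits differ):
  1110101001010100
^ 0101010000110010
------------------
  1011111001100110

Answer: 1011111001100110 (48742)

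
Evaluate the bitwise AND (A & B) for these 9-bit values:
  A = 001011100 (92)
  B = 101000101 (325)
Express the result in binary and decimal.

Apply & to each column (1 only where both bits are 1):
  001011100
& 101000101
-----------
  001000100

Answer: 001000100 (68)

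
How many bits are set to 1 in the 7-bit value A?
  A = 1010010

1010010
1-bits at positions (from bit 0 = LSB): 1, 4, 6
Count = 3

Answer: 3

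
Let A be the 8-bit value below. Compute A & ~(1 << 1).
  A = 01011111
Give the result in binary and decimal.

Mask = ~(1 << 1) = 11111101
Bit 1 of A is 1, so AND-ing with the mask clears it to 0.
  01011111
& 11111101
----------
  01011101

Answer: 01011101 (93)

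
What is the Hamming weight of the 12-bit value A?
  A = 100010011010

100010011010
1-bits at positions (from bit 0 = LSB): 1, 3, 4, 7, 11
Count = 5

Answer: 5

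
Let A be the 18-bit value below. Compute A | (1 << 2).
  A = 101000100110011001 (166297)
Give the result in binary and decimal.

Mask = 1 << 2 = 000000000000000100
Bit 2 of A is 0, so OR-ing with the mask flips it to 1.
  101000100110011001
| 000000000000000100
--------------------
  101000100110011101

Answer: 101000100110011101 (166301)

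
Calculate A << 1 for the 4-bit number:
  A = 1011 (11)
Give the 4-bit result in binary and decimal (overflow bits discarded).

Shift left by 1: drop the top 1 bit(s), append 1 zero(s) on the right.
  1011  ->  discard [1], keep [011], append 0
= 0110

Answer: 0110 (6)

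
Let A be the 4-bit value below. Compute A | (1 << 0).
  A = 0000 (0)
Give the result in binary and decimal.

Mask = 1 << 0 = 0001
Bit 0 of A is 0, so OR-ing with the mask flips it to 1.
  0000
| 0001
------
  0001

Answer: 0001 (1)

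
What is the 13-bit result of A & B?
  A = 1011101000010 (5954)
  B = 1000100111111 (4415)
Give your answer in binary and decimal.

Apply & to each column (1 only where both bits are 1):
  1011101000010
& 1000100111111
---------------
  1000100000010

Answer: 1000100000010 (4354)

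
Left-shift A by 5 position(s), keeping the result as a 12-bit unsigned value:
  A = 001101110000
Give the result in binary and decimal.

Shift left by 5: drop the top 5 bit(s), append 5 zero(s) on the right.
  001101110000  ->  discard [00110], keep [1110000], append 00000
= 111000000000

Answer: 111000000000 (3584)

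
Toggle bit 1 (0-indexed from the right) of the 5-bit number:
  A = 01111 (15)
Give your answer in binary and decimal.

Mask = 1 << 1 = 00010
Bit 1 of A is 1; XOR with the mask flips it to 0.
  01111
^ 00010
-------
  01101

Answer: 01101 (13)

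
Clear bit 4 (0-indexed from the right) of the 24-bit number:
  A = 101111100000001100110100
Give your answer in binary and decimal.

Mask = ~(1 << 4) = 111111111111111111101111
Bit 4 of A is 1, so AND-ing with the mask clears it to 0.
  101111100000001100110100
& 111111111111111111101111
--------------------------
  101111100000001100100100

Answer: 101111100000001100100100 (12452644)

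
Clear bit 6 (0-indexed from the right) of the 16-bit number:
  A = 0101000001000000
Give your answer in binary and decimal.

Mask = ~(1 << 6) = 1111111110111111
Bit 6 of A is 1, so AND-ing with the mask clears it to 0.
  0101000001000000
& 1111111110111111
------------------
  0101000000000000

Answer: 0101000000000000 (20480)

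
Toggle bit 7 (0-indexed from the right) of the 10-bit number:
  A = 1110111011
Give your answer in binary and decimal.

Mask = 1 << 7 = 0010000000
Bit 7 of A is 1; XOR with the mask flips it to 0.
  1110111011
^ 0010000000
------------
  1100111011

Answer: 1100111011 (827)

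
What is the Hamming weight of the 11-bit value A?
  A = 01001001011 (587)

01001001011
1-bits at positions (from bit 0 = LSB): 0, 1, 3, 6, 9
Count = 5

Answer: 5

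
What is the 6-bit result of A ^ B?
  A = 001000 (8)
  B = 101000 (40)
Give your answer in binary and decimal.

Apply ^ to each column (1 where bits differ):
  001000
^ 101000
--------
  100000

Answer: 100000 (32)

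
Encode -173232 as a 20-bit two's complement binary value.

1. Binary of +173232:  00101010010010110000
2. Invert bits:     11010101101101001111
3. Add 1:           11010101101101010000

Answer: 11010101101101010000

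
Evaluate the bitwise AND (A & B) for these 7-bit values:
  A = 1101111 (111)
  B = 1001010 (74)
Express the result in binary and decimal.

Apply & to each column (1 only where both bits are 1):
  1101111
& 1001010
---------
  1001010

Answer: 1001010 (74)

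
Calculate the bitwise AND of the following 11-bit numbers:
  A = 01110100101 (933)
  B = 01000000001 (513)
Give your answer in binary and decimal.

Apply & to each column (1 only where both bits are 1):
  01110100101
& 01000000001
-------------
  01000000001

Answer: 01000000001 (513)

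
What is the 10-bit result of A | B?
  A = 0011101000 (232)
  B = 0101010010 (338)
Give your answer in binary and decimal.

Apply | to each column (1 where either bit is 1):
  0011101000
| 0101010010
------------
  0111111010

Answer: 0111111010 (506)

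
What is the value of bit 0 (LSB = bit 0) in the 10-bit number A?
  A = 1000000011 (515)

Bit 0 is the 1st from the right.
  1000000011
           ^
That bit is 1.

Answer: 1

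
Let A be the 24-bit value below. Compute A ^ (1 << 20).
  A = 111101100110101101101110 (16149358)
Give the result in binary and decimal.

Mask = 1 << 20 = 000100000000000000000000
Bit 20 of A is 1; XOR with the mask flips it to 0.
  111101100110101101101110
^ 000100000000000000000000
--------------------------
  111001100110101101101110

Answer: 111001100110101101101110 (15100782)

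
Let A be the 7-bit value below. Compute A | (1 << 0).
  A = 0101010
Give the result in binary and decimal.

Mask = 1 << 0 = 0000001
Bit 0 of A is 0, so OR-ing with the mask flips it to 1.
  0101010
| 0000001
---------
  0101011

Answer: 0101011 (43)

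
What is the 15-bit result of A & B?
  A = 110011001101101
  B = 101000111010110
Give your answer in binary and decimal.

Apply & to each column (1 only where both bits are 1):
  110011001101101
& 101000111010110
-----------------
  100000001000100

Answer: 100000001000100 (16452)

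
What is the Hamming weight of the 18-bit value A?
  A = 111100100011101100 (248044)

111100100011101100
1-bits at positions (from bit 0 = LSB): 2, 3, 5, 6, 7, 11, 14, 15, 16, 17
Count = 10

Answer: 10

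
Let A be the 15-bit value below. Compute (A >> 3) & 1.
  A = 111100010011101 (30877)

Bit 3 is the 4th from the right.
  111100010011101
             ^
That bit is 1.

Answer: 1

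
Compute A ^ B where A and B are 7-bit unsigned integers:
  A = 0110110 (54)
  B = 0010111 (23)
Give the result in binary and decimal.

Apply ^ to each column (1 where bits differ):
  0110110
^ 0010111
---------
  0100001

Answer: 0100001 (33)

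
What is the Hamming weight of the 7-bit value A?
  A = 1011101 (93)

1011101
1-bits at positions (from bit 0 = LSB): 0, 2, 3, 4, 6
Count = 5

Answer: 5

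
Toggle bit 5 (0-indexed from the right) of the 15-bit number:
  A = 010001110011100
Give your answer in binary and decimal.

Mask = 1 << 5 = 000000000100000
Bit 5 of A is 0; XOR with the mask flips it to 1.
  010001110011100
^ 000000000100000
-----------------
  010001110111100

Answer: 010001110111100 (9148)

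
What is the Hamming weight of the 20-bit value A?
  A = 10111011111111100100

10111011111111100100
1-bits at positions (from bit 0 = LSB): 2, 5, 6, 7, 8, 9, 10, 11, 12, 13, 15, 16, 17, 19
Count = 14

Answer: 14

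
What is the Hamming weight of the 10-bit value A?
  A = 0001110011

0001110011
1-bits at positions (from bit 0 = LSB): 0, 1, 4, 5, 6
Count = 5

Answer: 5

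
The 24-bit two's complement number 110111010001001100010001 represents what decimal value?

MSB is 1, so the value is negative. Find the magnitude:
1. Invert bits:  001000101110110011101110
2. Add 1:        001000101110110011101111  = 2288879
3. Apply sign:   -2288879

Answer: -2288879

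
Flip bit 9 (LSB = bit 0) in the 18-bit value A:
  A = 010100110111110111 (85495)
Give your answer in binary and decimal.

Mask = 1 << 9 = 000000001000000000
Bit 9 of A is 0; XOR with the mask flips it to 1.
  010100110111110111
^ 000000001000000000
--------------------
  010100111111110111

Answer: 010100111111110111 (86007)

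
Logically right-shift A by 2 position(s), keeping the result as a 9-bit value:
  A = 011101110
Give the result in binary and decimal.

Logical shift right by 2: drop the bottom 2 bit(s), prepend 2 zero(s) on the left.
  011101110  ->  keep [0111011], discard [10], prepend 00
= 000111011

Answer: 000111011 (59)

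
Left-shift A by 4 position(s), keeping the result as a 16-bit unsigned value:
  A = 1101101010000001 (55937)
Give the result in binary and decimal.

Shift left by 4: drop the top 4 bit(s), append 4 zero(s) on the right.
  1101101010000001  ->  discard [1101], keep [101010000001], append 0000
= 1010100000010000

Answer: 1010100000010000 (43024)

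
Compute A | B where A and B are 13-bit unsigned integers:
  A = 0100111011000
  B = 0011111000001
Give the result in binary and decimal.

Apply | to each column (1 where either bit is 1):
  0100111011000
| 0011111000001
---------------
  0111111011001

Answer: 0111111011001 (4057)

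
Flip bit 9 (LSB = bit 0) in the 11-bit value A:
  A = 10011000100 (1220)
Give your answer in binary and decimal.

Mask = 1 << 9 = 01000000000
Bit 9 of A is 0; XOR with the mask flips it to 1.
  10011000100
^ 01000000000
-------------
  11011000100

Answer: 11011000100 (1732)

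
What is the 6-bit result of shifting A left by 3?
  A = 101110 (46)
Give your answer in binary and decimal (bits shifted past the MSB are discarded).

Shift left by 3: drop the top 3 bit(s), append 3 zero(s) on the right.
  101110  ->  discard [101], keep [110], append 000
= 110000

Answer: 110000 (48)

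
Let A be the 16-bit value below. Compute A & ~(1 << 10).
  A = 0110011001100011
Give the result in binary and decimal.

Mask = ~(1 << 10) = 1111101111111111
Bit 10 of A is 1, so AND-ing with the mask clears it to 0.
  0110011001100011
& 1111101111111111
------------------
  0110001001100011

Answer: 0110001001100011 (25187)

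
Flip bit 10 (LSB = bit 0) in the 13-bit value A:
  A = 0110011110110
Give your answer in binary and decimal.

Mask = 1 << 10 = 0010000000000
Bit 10 of A is 1; XOR with the mask flips it to 0.
  0110011110110
^ 0010000000000
---------------
  0100011110110

Answer: 0100011110110 (2294)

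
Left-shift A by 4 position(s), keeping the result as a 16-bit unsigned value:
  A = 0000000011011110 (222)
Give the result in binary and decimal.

Shift left by 4: drop the top 4 bit(s), append 4 zero(s) on the right.
  0000000011011110  ->  discard [0000], keep [000011011110], append 0000
= 0000110111100000

Answer: 0000110111100000 (3552)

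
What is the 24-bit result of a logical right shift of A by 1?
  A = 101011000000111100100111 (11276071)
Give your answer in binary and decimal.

Logical shift right by 1: drop the bottom 1 bit(s), prepend 1 zero(s) on the left.
  101011000000111100100111  ->  keep [10101100000011110010011], discard [1], prepend 0
= 010101100000011110010011

Answer: 010101100000011110010011 (5638035)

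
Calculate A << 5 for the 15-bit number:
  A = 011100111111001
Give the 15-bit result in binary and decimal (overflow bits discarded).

Shift left by 5: drop the top 5 bit(s), append 5 zero(s) on the right.
  011100111111001  ->  discard [01110], keep [0111111001], append 00000
= 011111100100000

Answer: 011111100100000 (16160)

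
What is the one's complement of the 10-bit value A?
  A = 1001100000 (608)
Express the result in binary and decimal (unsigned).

Flip each bit (0->1, 1->0):
  1001100000
  0110011111

Answer: 0110011111 (415)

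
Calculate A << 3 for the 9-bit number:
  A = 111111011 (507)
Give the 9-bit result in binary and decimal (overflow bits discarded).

Shift left by 3: drop the top 3 bit(s), append 3 zero(s) on the right.
  111111011  ->  discard [111], keep [111011], append 000
= 111011000

Answer: 111011000 (472)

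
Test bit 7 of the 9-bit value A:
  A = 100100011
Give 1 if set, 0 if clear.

Bit 7 is the 8th from the right.
  100100011
   ^
That bit is 0.

Answer: 0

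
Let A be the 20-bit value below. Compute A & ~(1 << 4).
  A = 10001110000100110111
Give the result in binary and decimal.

Mask = ~(1 << 4) = 11111111111111101111
Bit 4 of A is 1, so AND-ing with the mask clears it to 0.
  10001110000100110111
& 11111111111111101111
----------------------
  10001110000100100111

Answer: 10001110000100100111 (581927)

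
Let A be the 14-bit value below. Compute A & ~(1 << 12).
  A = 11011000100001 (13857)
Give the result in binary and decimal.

Mask = ~(1 << 12) = 10111111111111
Bit 12 of A is 1, so AND-ing with the mask clears it to 0.
  11011000100001
& 10111111111111
----------------
  10011000100001

Answer: 10011000100001 (9761)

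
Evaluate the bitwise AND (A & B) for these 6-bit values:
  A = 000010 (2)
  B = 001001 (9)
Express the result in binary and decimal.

Apply & to each column (1 only where both bits are 1):
  000010
& 001001
--------
  000000

Answer: 000000 (0)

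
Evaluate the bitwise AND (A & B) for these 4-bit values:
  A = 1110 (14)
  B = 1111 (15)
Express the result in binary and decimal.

Apply & to each column (1 only where both bits are 1):
  1110
& 1111
------
  1110

Answer: 1110 (14)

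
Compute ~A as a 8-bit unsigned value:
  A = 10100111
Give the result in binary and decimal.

Flip each bit (0->1, 1->0):
  10100111
  01011000

Answer: 01011000 (88)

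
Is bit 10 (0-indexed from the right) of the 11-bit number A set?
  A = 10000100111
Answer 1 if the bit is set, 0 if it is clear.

Bit 10 is the 11th from the right.
  10000100111
  ^
That bit is 1.

Answer: 1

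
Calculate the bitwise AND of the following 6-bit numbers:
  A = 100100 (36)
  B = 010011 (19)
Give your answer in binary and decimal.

Apply & to each column (1 only where both bits are 1):
  100100
& 010011
--------
  000000

Answer: 000000 (0)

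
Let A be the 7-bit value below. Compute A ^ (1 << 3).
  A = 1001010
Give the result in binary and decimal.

Mask = 1 << 3 = 0001000
Bit 3 of A is 1; XOR with the mask flips it to 0.
  1001010
^ 0001000
---------
  1000010

Answer: 1000010 (66)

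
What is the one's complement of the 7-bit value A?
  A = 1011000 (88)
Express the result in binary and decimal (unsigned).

Flip each bit (0->1, 1->0):
  1011000
  0100111

Answer: 0100111 (39)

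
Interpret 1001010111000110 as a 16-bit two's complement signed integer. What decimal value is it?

MSB is 1, so the value is negative. Find the magnitude:
1. Invert bits:  0110101000111001
2. Add 1:        0110101000111010  = 27194
3. Apply sign:   -27194

Answer: -27194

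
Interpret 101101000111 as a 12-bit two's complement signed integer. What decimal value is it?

MSB is 1, so the value is negative. Find the magnitude:
1. Invert bits:  010010111000
2. Add 1:        010010111001  = 1209
3. Apply sign:   -1209

Answer: -1209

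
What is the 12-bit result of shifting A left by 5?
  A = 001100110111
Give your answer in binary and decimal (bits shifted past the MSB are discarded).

Shift left by 5: drop the top 5 bit(s), append 5 zero(s) on the right.
  001100110111  ->  discard [00110], keep [0110111], append 00000
= 011011100000

Answer: 011011100000 (1760)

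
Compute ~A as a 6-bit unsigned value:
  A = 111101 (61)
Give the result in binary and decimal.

Flip each bit (0->1, 1->0):
  111101
  000010

Answer: 000010 (2)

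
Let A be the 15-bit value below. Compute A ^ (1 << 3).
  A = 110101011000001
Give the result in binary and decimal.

Mask = 1 << 3 = 000000000001000
Bit 3 of A is 0; XOR with the mask flips it to 1.
  110101011000001
^ 000000000001000
-----------------
  110101011001001

Answer: 110101011001001 (27337)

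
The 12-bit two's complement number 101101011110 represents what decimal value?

MSB is 1, so the value is negative. Find the magnitude:
1. Invert bits:  010010100001
2. Add 1:        010010100010  = 1186
3. Apply sign:   -1186

Answer: -1186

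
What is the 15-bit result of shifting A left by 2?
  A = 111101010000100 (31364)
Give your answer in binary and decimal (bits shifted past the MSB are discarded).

Shift left by 2: drop the top 2 bit(s), append 2 zero(s) on the right.
  111101010000100  ->  discard [11], keep [1101010000100], append 00
= 110101000010000

Answer: 110101000010000 (27152)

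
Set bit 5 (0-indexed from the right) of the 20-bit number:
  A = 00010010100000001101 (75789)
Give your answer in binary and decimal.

Mask = 1 << 5 = 00000000000000100000
Bit 5 of A is 0, so OR-ing with the mask flips it to 1.
  00010010100000001101
| 00000000000000100000
----------------------
  00010010100000101101

Answer: 00010010100000101101 (75821)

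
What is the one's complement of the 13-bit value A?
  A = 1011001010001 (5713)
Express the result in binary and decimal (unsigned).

Flip each bit (0->1, 1->0):
  1011001010001
  0100110101110

Answer: 0100110101110 (2478)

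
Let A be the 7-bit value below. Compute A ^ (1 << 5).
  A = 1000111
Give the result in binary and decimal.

Mask = 1 << 5 = 0100000
Bit 5 of A is 0; XOR with the mask flips it to 1.
  1000111
^ 0100000
---------
  1100111

Answer: 1100111 (103)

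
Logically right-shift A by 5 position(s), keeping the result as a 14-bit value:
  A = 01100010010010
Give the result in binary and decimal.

Logical shift right by 5: drop the bottom 5 bit(s), prepend 5 zero(s) on the left.
  01100010010010  ->  keep [011000100], discard [10010], prepend 00000
= 00000011000100

Answer: 00000011000100 (196)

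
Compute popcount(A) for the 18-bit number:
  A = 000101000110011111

000101000110011111
1-bits at positions (from bit 0 = LSB): 0, 1, 2, 3, 4, 7, 8, 12, 14
Count = 9

Answer: 9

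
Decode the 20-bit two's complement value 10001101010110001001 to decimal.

MSB is 1, so the value is negative. Find the magnitude:
1. Invert bits:  01110010101001110110
2. Add 1:        01110010101001110111  = 469623
3. Apply sign:   -469623

Answer: -469623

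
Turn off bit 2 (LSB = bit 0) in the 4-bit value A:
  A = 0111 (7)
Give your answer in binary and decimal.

Mask = ~(1 << 2) = 1011
Bit 2 of A is 1, so AND-ing with the mask clears it to 0.
  0111
& 1011
------
  0011

Answer: 0011 (3)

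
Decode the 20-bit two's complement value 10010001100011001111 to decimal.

MSB is 1, so the value is negative. Find the magnitude:
1. Invert bits:  01101110011100110000
2. Add 1:        01101110011100110001  = 452401
3. Apply sign:   -452401

Answer: -452401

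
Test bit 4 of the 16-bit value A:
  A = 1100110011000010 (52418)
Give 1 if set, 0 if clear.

Bit 4 is the 5th from the right.
  1100110011000010
             ^
That bit is 0.

Answer: 0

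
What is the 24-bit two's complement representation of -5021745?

1. Binary of +5021745:  010011001010000000110001
2. Invert bits:     101100110101111111001110
3. Add 1:           101100110101111111001111

Answer: 101100110101111111001111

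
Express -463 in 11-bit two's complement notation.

1. Binary of +463:  00111001111
2. Invert bits:     11000110000
3. Add 1:           11000110001

Answer: 11000110001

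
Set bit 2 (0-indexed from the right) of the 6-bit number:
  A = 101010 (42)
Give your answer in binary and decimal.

Mask = 1 << 2 = 000100
Bit 2 of A is 0, so OR-ing with the mask flips it to 1.
  101010
| 000100
--------
  101110

Answer: 101110 (46)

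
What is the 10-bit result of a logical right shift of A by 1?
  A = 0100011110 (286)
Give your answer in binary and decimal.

Logical shift right by 1: drop the bottom 1 bit(s), prepend 1 zero(s) on the left.
  0100011110  ->  keep [010001111], discard [0], prepend 0
= 0010001111

Answer: 0010001111 (143)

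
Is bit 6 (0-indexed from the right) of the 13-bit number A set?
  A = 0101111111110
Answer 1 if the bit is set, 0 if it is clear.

Bit 6 is the 7th from the right.
  0101111111110
        ^
That bit is 1.

Answer: 1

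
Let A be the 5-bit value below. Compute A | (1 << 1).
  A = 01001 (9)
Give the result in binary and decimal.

Mask = 1 << 1 = 00010
Bit 1 of A is 0, so OR-ing with the mask flips it to 1.
  01001
| 00010
-------
  01011

Answer: 01011 (11)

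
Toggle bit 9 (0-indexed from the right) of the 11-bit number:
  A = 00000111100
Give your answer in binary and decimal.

Mask = 1 << 9 = 01000000000
Bit 9 of A is 0; XOR with the mask flips it to 1.
  00000111100
^ 01000000000
-------------
  01000111100

Answer: 01000111100 (572)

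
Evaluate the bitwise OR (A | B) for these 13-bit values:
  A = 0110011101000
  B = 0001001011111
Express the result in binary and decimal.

Apply | to each column (1 where either bit is 1):
  0110011101000
| 0001001011111
---------------
  0111011111111

Answer: 0111011111111 (3839)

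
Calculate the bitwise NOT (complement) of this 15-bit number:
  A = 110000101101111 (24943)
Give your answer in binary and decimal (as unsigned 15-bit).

Flip each bit (0->1, 1->0):
  110000101101111
  001111010010000

Answer: 001111010010000 (7824)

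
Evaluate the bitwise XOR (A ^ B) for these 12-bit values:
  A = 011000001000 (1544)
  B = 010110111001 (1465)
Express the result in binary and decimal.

Apply ^ to each column (1 where bits differ):
  011000001000
^ 010110111001
--------------
  001110110001

Answer: 001110110001 (945)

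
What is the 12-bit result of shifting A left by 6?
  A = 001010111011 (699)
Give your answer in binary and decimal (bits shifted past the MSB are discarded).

Shift left by 6: drop the top 6 bit(s), append 6 zero(s) on the right.
  001010111011  ->  discard [001010], keep [111011], append 000000
= 111011000000

Answer: 111011000000 (3776)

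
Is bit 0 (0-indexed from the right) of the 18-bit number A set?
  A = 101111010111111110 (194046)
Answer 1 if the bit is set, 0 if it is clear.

Bit 0 is the 1st from the right.
  101111010111111110
                   ^
That bit is 0.

Answer: 0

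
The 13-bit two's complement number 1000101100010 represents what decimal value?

MSB is 1, so the value is negative. Find the magnitude:
1. Invert bits:  0111010011101
2. Add 1:        0111010011110  = 3742
3. Apply sign:   -3742

Answer: -3742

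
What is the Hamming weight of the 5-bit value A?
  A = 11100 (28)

11100
1-bits at positions (from bit 0 = LSB): 2, 3, 4
Count = 3

Answer: 3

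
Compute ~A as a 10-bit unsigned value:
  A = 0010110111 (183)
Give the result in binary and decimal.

Flip each bit (0->1, 1->0):
  0010110111
  1101001000

Answer: 1101001000 (840)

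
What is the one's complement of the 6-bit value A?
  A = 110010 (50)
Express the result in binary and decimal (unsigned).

Flip each bit (0->1, 1->0):
  110010
  001101

Answer: 001101 (13)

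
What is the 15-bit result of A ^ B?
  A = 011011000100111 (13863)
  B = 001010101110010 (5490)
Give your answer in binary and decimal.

Apply ^ to each column (1 where bits differ):
  011011000100111
^ 001010101110010
-----------------
  010001101010101

Answer: 010001101010101 (9045)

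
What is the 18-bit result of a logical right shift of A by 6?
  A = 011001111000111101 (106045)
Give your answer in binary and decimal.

Logical shift right by 6: drop the bottom 6 bit(s), prepend 6 zero(s) on the left.
  011001111000111101  ->  keep [011001111000], discard [111101], prepend 000000
= 000000011001111000

Answer: 000000011001111000 (1656)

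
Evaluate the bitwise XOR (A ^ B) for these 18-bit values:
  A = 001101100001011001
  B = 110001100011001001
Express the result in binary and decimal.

Apply ^ to each column (1 where bits differ):
  001101100001011001
^ 110001100011001001
--------------------
  111100000010010000

Answer: 111100000010010000 (245904)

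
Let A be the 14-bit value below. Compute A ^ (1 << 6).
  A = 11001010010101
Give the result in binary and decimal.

Mask = 1 << 6 = 00000001000000
Bit 6 of A is 0; XOR with the mask flips it to 1.
  11001010010101
^ 00000001000000
----------------
  11001011010101

Answer: 11001011010101 (13013)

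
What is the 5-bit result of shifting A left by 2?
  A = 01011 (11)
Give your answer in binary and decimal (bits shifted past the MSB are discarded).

Shift left by 2: drop the top 2 bit(s), append 2 zero(s) on the right.
  01011  ->  discard [01], keep [011], append 00
= 01100

Answer: 01100 (12)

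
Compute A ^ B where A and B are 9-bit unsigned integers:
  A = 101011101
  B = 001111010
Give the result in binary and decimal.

Apply ^ to each column (1 where bits differ):
  101011101
^ 001111010
-----------
  100100111

Answer: 100100111 (295)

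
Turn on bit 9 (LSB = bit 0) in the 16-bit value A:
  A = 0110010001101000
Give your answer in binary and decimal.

Mask = 1 << 9 = 0000001000000000
Bit 9 of A is 0, so OR-ing with the mask flips it to 1.
  0110010001101000
| 0000001000000000
------------------
  0110011001101000

Answer: 0110011001101000 (26216)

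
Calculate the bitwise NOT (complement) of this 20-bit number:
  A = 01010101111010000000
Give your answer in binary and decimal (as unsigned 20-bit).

Flip each bit (0->1, 1->0):
  01010101111010000000
  10101010000101111111

Answer: 10101010000101111111 (696703)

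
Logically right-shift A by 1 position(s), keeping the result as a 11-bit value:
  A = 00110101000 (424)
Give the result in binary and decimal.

Logical shift right by 1: drop the bottom 1 bit(s), prepend 1 zero(s) on the left.
  00110101000  ->  keep [0011010100], discard [0], prepend 0
= 00011010100

Answer: 00011010100 (212)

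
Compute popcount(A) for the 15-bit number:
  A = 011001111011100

011001111011100
1-bits at positions (from bit 0 = LSB): 2, 3, 4, 6, 7, 8, 9, 12, 13
Count = 9

Answer: 9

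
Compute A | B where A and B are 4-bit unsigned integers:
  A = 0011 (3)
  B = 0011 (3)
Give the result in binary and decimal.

Apply | to each column (1 where either bit is 1):
  0011
| 0011
------
  0011

Answer: 0011 (3)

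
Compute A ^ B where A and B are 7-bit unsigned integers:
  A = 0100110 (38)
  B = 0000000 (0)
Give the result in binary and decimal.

Apply ^ to each column (1 where bits differ):
  0100110
^ 0000000
---------
  0100110

Answer: 0100110 (38)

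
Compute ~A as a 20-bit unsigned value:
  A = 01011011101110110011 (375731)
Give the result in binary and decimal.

Flip each bit (0->1, 1->0):
  01011011101110110011
  10100100010001001100

Answer: 10100100010001001100 (672844)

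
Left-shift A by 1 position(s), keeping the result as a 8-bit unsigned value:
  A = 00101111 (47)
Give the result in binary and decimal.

Shift left by 1: drop the top 1 bit(s), append 1 zero(s) on the right.
  00101111  ->  discard [0], keep [0101111], append 0
= 01011110

Answer: 01011110 (94)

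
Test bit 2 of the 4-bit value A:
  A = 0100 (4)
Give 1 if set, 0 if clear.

Bit 2 is the 3rd from the right.
  0100
   ^
That bit is 1.

Answer: 1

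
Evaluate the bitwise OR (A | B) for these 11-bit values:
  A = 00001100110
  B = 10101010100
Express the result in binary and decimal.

Apply | to each column (1 where either bit is 1):
  00001100110
| 10101010100
-------------
  10101110110

Answer: 10101110110 (1398)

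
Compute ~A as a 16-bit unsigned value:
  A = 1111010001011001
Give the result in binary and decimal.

Flip each bit (0->1, 1->0):
  1111010001011001
  0000101110100110

Answer: 0000101110100110 (2982)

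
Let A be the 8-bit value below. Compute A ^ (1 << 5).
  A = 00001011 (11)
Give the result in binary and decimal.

Mask = 1 << 5 = 00100000
Bit 5 of A is 0; XOR with the mask flips it to 1.
  00001011
^ 00100000
----------
  00101011

Answer: 00101011 (43)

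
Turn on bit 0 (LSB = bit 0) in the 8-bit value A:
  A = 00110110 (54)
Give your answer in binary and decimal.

Mask = 1 << 0 = 00000001
Bit 0 of A is 0, so OR-ing with the mask flips it to 1.
  00110110
| 00000001
----------
  00110111

Answer: 00110111 (55)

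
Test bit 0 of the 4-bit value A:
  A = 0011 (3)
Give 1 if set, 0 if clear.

Bit 0 is the 1st from the right.
  0011
     ^
That bit is 1.

Answer: 1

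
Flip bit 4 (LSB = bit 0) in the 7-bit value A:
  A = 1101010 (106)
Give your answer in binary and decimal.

Mask = 1 << 4 = 0010000
Bit 4 of A is 0; XOR with the mask flips it to 1.
  1101010
^ 0010000
---------
  1111010

Answer: 1111010 (122)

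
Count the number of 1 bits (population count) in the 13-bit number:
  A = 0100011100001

0100011100001
1-bits at positions (from bit 0 = LSB): 0, 5, 6, 7, 11
Count = 5

Answer: 5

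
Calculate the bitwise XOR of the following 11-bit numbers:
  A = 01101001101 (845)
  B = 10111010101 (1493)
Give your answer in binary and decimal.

Apply ^ to each column (1 where bits differ):
  01101001101
^ 10111010101
-------------
  11010011000

Answer: 11010011000 (1688)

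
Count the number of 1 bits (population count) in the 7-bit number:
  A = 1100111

1100111
1-bits at positions (from bit 0 = LSB): 0, 1, 2, 5, 6
Count = 5

Answer: 5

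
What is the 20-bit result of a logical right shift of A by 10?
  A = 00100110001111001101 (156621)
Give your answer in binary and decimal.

Logical shift right by 10: drop the bottom 10 bit(s), prepend 10 zero(s) on the left.
  00100110001111001101  ->  keep [0010011000], discard [1111001101], prepend 0000000000
= 00000000000010011000

Answer: 00000000000010011000 (152)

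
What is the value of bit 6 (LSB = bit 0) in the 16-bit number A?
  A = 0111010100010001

Bit 6 is the 7th from the right.
  0111010100010001
           ^
That bit is 0.

Answer: 0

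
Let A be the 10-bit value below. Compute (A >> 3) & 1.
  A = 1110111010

Bit 3 is the 4th from the right.
  1110111010
        ^
That bit is 1.

Answer: 1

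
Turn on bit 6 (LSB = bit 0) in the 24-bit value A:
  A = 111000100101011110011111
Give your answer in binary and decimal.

Mask = 1 << 6 = 000000000000000001000000
Bit 6 of A is 0, so OR-ing with the mask flips it to 1.
  111000100101011110011111
| 000000000000000001000000
--------------------------
  111000100101011111011111

Answer: 111000100101011111011111 (14833631)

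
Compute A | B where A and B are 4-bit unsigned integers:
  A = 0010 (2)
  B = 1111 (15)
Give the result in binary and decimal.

Apply | to each column (1 where either bit is 1):
  0010
| 1111
------
  1111

Answer: 1111 (15)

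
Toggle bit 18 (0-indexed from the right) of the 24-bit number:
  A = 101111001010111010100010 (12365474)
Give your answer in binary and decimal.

Mask = 1 << 18 = 000001000000000000000000
Bit 18 of A is 1; XOR with the mask flips it to 0.
  101111001010111010100010
^ 000001000000000000000000
--------------------------
  101110001010111010100010

Answer: 101110001010111010100010 (12103330)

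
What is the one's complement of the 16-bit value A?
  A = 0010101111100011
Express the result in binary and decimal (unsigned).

Flip each bit (0->1, 1->0):
  0010101111100011
  1101010000011100

Answer: 1101010000011100 (54300)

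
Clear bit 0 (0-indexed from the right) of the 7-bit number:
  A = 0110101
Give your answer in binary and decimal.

Mask = ~(1 << 0) = 1111110
Bit 0 of A is 1, so AND-ing with the mask clears it to 0.
  0110101
& 1111110
---------
  0110100

Answer: 0110100 (52)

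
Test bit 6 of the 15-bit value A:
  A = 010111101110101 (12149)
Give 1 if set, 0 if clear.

Bit 6 is the 7th from the right.
  010111101110101
          ^
That bit is 1.

Answer: 1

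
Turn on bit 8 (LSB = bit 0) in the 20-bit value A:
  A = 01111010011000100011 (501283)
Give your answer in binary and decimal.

Mask = 1 << 8 = 00000000000100000000
Bit 8 of A is 0, so OR-ing with the mask flips it to 1.
  01111010011000100011
| 00000000000100000000
----------------------
  01111010011100100011

Answer: 01111010011100100011 (501539)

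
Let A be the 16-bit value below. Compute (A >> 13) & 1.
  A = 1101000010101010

Bit 13 is the 14th from the right.
  1101000010101010
    ^
That bit is 0.

Answer: 0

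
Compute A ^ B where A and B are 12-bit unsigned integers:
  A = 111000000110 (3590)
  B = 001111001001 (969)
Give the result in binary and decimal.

Apply ^ to each column (1 where bits differ):
  111000000110
^ 001111001001
--------------
  110111001111

Answer: 110111001111 (3535)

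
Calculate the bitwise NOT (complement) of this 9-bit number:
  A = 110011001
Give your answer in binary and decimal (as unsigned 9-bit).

Flip each bit (0->1, 1->0):
  110011001
  001100110

Answer: 001100110 (102)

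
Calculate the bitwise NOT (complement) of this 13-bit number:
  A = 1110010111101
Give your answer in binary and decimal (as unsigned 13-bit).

Flip each bit (0->1, 1->0):
  1110010111101
  0001101000010

Answer: 0001101000010 (834)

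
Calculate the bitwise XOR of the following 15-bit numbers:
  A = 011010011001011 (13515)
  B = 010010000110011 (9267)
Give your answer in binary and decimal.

Apply ^ to each column (1 where bits differ):
  011010011001011
^ 010010000110011
-----------------
  001000011111000

Answer: 001000011111000 (4344)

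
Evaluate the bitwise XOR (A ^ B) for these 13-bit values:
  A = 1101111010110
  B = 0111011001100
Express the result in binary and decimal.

Apply ^ to each column (1 where bits differ):
  1101111010110
^ 0111011001100
---------------
  1010100011010

Answer: 1010100011010 (5402)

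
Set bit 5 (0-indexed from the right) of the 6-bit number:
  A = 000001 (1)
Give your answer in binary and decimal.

Mask = 1 << 5 = 100000
Bit 5 of A is 0, so OR-ing with the mask flips it to 1.
  000001
| 100000
--------
  100001

Answer: 100001 (33)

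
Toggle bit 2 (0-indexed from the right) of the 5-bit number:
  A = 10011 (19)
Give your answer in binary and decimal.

Mask = 1 << 2 = 00100
Bit 2 of A is 0; XOR with the mask flips it to 1.
  10011
^ 00100
-------
  10111

Answer: 10111 (23)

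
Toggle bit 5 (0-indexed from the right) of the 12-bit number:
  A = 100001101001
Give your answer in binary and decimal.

Mask = 1 << 5 = 000000100000
Bit 5 of A is 1; XOR with the mask flips it to 0.
  100001101001
^ 000000100000
--------------
  100001001001

Answer: 100001001001 (2121)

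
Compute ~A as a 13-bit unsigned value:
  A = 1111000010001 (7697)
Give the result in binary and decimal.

Flip each bit (0->1, 1->0):
  1111000010001
  0000111101110

Answer: 0000111101110 (494)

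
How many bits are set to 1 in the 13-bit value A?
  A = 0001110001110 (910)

0001110001110
1-bits at positions (from bit 0 = LSB): 1, 2, 3, 7, 8, 9
Count = 6

Answer: 6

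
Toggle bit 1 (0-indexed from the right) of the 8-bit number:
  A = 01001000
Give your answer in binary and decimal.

Mask = 1 << 1 = 00000010
Bit 1 of A is 0; XOR with the mask flips it to 1.
  01001000
^ 00000010
----------
  01001010

Answer: 01001010 (74)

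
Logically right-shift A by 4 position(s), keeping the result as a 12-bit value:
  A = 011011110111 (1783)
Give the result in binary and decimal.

Logical shift right by 4: drop the bottom 4 bit(s), prepend 4 zero(s) on the left.
  011011110111  ->  keep [01101111], discard [0111], prepend 0000
= 000001101111

Answer: 000001101111 (111)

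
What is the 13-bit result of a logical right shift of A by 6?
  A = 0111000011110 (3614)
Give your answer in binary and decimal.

Logical shift right by 6: drop the bottom 6 bit(s), prepend 6 zero(s) on the left.
  0111000011110  ->  keep [0111000], discard [011110], prepend 000000
= 0000000111000

Answer: 0000000111000 (56)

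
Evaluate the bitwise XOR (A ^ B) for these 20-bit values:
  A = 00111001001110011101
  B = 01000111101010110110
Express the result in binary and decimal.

Apply ^ to each column (1 where bits differ):
  00111001001110011101
^ 01000111101010110110
----------------------
  01111110100100101011

Answer: 01111110100100101011 (518443)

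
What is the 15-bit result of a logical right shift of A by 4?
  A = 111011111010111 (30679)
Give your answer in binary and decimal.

Logical shift right by 4: drop the bottom 4 bit(s), prepend 4 zero(s) on the left.
  111011111010111  ->  keep [11101111101], discard [0111], prepend 0000
= 000011101111101

Answer: 000011101111101 (1917)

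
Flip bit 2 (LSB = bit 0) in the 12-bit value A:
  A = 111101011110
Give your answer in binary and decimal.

Mask = 1 << 2 = 000000000100
Bit 2 of A is 1; XOR with the mask flips it to 0.
  111101011110
^ 000000000100
--------------
  111101011010

Answer: 111101011010 (3930)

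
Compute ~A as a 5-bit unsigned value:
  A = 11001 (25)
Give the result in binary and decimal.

Flip each bit (0->1, 1->0):
  11001
  00110

Answer: 00110 (6)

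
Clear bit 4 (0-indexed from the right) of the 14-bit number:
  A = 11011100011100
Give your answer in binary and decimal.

Mask = ~(1 << 4) = 11111111101111
Bit 4 of A is 1, so AND-ing with the mask clears it to 0.
  11011100011100
& 11111111101111
----------------
  11011100001100

Answer: 11011100001100 (14092)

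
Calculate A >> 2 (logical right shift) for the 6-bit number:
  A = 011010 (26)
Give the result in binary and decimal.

Logical shift right by 2: drop the bottom 2 bit(s), prepend 2 zero(s) on the left.
  011010  ->  keep [0110], discard [10], prepend 00
= 000110

Answer: 000110 (6)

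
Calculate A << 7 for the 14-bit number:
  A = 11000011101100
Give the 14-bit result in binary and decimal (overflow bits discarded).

Shift left by 7: drop the top 7 bit(s), append 7 zero(s) on the right.
  11000011101100  ->  discard [1100001], keep [1101100], append 0000000
= 11011000000000

Answer: 11011000000000 (13824)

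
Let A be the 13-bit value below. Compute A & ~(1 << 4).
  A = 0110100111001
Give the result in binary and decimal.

Mask = ~(1 << 4) = 1111111101111
Bit 4 of A is 1, so AND-ing with the mask clears it to 0.
  0110100111001
& 1111111101111
---------------
  0110100101001

Answer: 0110100101001 (3369)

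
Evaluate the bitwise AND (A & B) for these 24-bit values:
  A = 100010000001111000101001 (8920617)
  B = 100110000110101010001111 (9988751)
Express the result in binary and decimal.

Apply & to each column (1 only where both bits are 1):
  100010000001111000101001
& 100110000110101010001111
--------------------------
  100010000000101000001001

Answer: 100010000000101000001001 (8915465)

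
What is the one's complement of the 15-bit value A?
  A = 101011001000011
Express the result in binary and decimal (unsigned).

Flip each bit (0->1, 1->0):
  101011001000011
  010100110111100

Answer: 010100110111100 (10684)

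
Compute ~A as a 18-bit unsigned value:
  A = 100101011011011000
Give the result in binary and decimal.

Flip each bit (0->1, 1->0):
  100101011011011000
  011010100100100111

Answer: 011010100100100111 (108839)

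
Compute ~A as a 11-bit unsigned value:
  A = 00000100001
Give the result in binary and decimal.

Flip each bit (0->1, 1->0):
  00000100001
  11111011110

Answer: 11111011110 (2014)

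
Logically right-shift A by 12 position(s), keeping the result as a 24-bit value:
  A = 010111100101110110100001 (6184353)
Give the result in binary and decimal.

Logical shift right by 12: drop the bottom 12 bit(s), prepend 12 zero(s) on the left.
  010111100101110110100001  ->  keep [010111100101], discard [110110100001], prepend 000000000000
= 000000000000010111100101

Answer: 000000000000010111100101 (1509)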